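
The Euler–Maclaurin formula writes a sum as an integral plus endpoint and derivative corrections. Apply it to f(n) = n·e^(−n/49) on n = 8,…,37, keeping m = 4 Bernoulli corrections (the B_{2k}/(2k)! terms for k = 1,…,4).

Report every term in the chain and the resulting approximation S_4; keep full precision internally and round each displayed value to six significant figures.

The integral term ∫_8^37 x·e^(−x/49) dx = 391.856.
Boundary: ½(f(8) + f(37)) = ½(6.79493 + 17.3886) = 12.0918.
Integral + boundary = 403.948.
k=1: B_{2}/(2)! × [f^{(1)}(37) − f^{(1)}(8)] = 1/12 × (0.115093 − 0.710694) = -0.0496334.
After k=1: 403.898.
k=2: B_{4}/(4)! × [f^{(3)}(37) − f^{(3)}(8)] = −1/720 × (0.000439408 − 0.00100351) = 7.83474e-07.
After k=2: 403.898.
k=3: B_{6}/(6)! × [f^{(5)}(37) − f^{(5)}(8)] = 1/30240 × (3.46056e-07 − 7.12628e-07) = -1.21221e-11.
After k=3: 403.898.
k=4: B_{8}/(8)! × [f^{(7)}(37) − f^{(7)}(8)] = −1/1209600 × (2.12037e-10 − 4.19534e-10) = 1.71541e-16.

S_4 ≈ 403.898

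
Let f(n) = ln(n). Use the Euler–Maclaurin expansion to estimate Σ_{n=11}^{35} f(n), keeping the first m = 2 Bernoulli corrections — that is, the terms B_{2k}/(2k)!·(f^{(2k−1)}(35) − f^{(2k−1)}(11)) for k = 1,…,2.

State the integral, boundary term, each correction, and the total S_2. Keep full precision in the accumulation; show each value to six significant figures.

The integral term ∫_11^35 ln(x) dx = 74.0603.
Boundary: ½(f(11) + f(35)) = ½(2.39790 + 3.55535) = 2.97662.
Integral + boundary = 77.0370.
k=1: B_{2}/(2)! × [f^{(1)}(35) − f^{(1)}(11)] = 1/12 × (0.0285714 − 0.0909091) = -0.00519481.
After k=1: 77.0318.
k=2: B_{4}/(4)! × [f^{(3)}(35) − f^{(3)}(11)] = −1/720 × (4.66472e-05 − 0.00150263) = 2.02220e-06.

S_2 ≈ 77.0318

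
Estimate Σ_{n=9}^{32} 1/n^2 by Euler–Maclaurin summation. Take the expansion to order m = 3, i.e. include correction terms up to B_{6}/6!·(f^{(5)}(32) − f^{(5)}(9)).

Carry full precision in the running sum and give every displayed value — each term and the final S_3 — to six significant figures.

S_3 ≈ 0.0867452

Integral: ∫_9^32 1/x^2 dx = 0.0798611.
½[f(9) + f(32)] = ½[0.0123457 + 0.000976562] = 0.00666112.
Running total after boundary: 0.0865222.
k=1: B_{2}/(2)! × [f^{(1)}(32) − f^{(1)}(9)] = 1/12 × (-6.10352e-05 − (-0.00274348)) = 0.000223537.
Partial sum through k=1: 0.0867458.
k=2: B_{4}/(4)! × [f^{(3)}(32) − f^{(3)}(9)] = −1/720 × (-7.15256e-07 − (-0.000406442)) = -5.63510e-07.
Partial sum through k=2: 0.0867452.
k=3: B_{6}/(6)! × [f^{(5)}(32) − f^{(5)}(9)] = 1/30240 × (-2.09548e-08 − (-0.000150534)) = 4.97729e-09.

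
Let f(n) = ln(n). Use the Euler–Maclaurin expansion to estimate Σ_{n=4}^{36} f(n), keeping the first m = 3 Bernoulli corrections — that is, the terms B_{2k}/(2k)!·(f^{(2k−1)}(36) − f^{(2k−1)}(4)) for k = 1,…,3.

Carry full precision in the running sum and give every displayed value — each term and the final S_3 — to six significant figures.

S_3 ≈ 93.9279

∫_4^36 ln(x) dx evaluates to 91.4615.
Boundary: ½(f(4) + f(36)) = ½(1.38629 + 3.58352) = 2.48491.
So far: 93.9464.
Order-1 term: 1/12 · (0.0277778 − 0.250000) = -0.0185185.
After k=1: 93.9279.
Order-2 term: −1/720 · (4.28669e-05 − 0.0312500) = 4.33432e-05.
After k=2: 93.9279.
Order-3 term: 1/30240 · (3.96916e-07 − 0.0234375) = -7.75036e-07.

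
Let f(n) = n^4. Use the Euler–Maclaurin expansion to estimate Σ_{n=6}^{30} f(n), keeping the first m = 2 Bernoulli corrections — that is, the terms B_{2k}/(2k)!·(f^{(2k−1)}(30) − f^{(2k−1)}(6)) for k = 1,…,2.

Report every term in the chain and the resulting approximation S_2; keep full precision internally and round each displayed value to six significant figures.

Integral: ∫_6^30 x^4 dx = 4.85844e+06.
½[f(6) + f(30)] = ½[1296.00 + 810000] = 405648.
Integral + boundary = 5.26409e+06.
Order-1 term: 1/12 · (108000 − 864.000) = 8928.00.
After k=1: 5.27302e+06.
Order-2 term: −1/720 · (720.000 − 144.000) = -0.800000.

S_2 ≈ 5.27302e+06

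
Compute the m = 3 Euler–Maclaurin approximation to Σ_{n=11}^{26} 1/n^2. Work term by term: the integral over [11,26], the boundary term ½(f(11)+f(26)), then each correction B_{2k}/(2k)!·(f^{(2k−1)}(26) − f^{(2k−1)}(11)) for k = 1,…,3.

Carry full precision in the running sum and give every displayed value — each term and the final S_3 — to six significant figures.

S_3 ≈ 0.0574350

Integral: ∫_11^26 1/x^2 dx = 0.0524476.
½[f(11) + f(26)] = ½[0.00826446 + 0.00147929] = 0.00487188.
Integral + boundary = 0.0573194.
Order-1 term: 1/12 · (-0.000113792 − (-0.00150263)) = 0.000115737.
Running total after k=1: 0.0574352.
Order-2 term: −1/720 · (-2.01997e-06 − (-0.000149021)) = -2.04168e-07.
Running total after k=2: 0.0574350.
Order-3 term: 1/30240 · (-8.96436e-08 − (-3.69474e-05)) = 1.21884e-09.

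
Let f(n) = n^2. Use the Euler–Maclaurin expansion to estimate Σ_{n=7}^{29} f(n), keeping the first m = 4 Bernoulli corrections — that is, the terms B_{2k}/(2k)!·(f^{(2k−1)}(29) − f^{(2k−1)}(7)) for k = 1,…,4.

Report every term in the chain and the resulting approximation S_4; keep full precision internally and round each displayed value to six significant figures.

∫_7^29 x^2 dx evaluates to 8015.33.
Endpoint term: (f(7) + f(29))/2 = (49.0000 + 841.000)/2 = 445.000.
So far: 8460.33.
Order-1 term: 1/12 · (58.0000 − 14.0000) = 3.66667.
After k=1: 8464.00.
Order-2 term: −1/720 · (0.00000 − 0.00000) = 0.00000.
After k=2: 8464.00.
Order-3 term: 1/30240 · (0.00000 − 0.00000) = 0.00000.
After k=3: 8464.00.
Order-4 term: −1/1209600 · (0.00000 − 0.00000) = 0.00000.

S_4 ≈ 8464.00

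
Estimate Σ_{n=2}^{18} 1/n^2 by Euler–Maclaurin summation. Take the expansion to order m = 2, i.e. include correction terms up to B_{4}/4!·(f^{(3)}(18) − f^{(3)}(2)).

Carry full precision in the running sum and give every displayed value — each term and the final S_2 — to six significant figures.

S_2 ≈ 0.590751

∫_2^18 1/x^2 dx evaluates to 0.444444.
Endpoint term: (f(2) + f(18))/2 = (0.250000 + 0.00308642)/2 = 0.126543.
Integral + boundary = 0.570988.
Order-1 term: 1/12 · (-0.000342936 − (-0.250000)) = 0.0208048.
Running total after k=1: 0.591792.
Order-2 term: −1/720 · (-1.27013e-05 − (-0.750000)) = -0.00104165.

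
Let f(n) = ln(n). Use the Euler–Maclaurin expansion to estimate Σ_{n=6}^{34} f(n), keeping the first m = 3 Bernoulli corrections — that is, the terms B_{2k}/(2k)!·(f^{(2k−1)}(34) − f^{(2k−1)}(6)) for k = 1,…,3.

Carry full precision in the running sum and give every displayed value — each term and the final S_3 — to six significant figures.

S_3 ≈ 83.7933

∫_6^34 ln(x) dx evaluates to 81.1457.
Boundary: ½(f(6) + f(34)) = ½(1.79176 + 3.52636) = 2.65906.
Running total after boundary: 83.8048.
Correction k=1: B_{2}/2! · (f^{(1)}(34) − f^{(1)}(6)) = 1/12 · (0.0294118 − 0.166667) = -0.0114379.
Running total after k=1: 83.7933.
Correction k=2: B_{4}/4! · (f^{(3)}(34) − f^{(3)}(6)) = −1/720 · (5.08854e-05 − 0.00925926) = 1.27894e-05.
Running total after k=2: 83.7933.
Correction k=3: B_{6}/6! · (f^{(5)}(34) − f^{(5)}(6)) = 1/30240 · (5.28222e-07 − 0.00308642) = -1.02047e-07.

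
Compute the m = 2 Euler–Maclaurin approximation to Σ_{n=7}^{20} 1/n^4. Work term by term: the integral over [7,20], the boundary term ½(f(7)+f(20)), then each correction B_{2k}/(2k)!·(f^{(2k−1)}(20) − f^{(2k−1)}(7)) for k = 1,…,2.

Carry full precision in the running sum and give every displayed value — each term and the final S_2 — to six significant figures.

S_2 ≈ 0.00116105

∫_7^20 1/x^4 dx evaluates to 0.000930151.
Endpoint term: (f(7) + f(20))/2 = (0.000416493 + 6.25000e-06)/2 = 0.000211372.
So far: 0.00114152.
Order-1 term: 1/12 · (-1.25000e-06 − (-0.000237996)) = 1.97288e-05.
Running total after k=1: 0.00116125.
Order-2 term: −1/720 · (-9.37500e-08 − (-0.000145712)) = -2.02247e-07.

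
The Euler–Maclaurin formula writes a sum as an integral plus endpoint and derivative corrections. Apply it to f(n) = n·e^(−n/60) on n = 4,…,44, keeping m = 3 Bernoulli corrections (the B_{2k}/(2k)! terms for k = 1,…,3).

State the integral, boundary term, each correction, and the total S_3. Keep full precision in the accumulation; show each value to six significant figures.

Integral: ∫_4^44 x·e^(−x/60) dx = 595.242.
Endpoint term: (f(4) + f(44))/2 = (3.74203 + 21.1334)/2 = 12.4377.
Running total after boundary: 607.679.
k=1: B_{2}/(2)! × [f^{(1)}(44) − f^{(1)}(4)] = 1/12 × (0.128081 − 0.873140) = -0.0620882.
Running total after k=1: 607.617.
k=2: B_{4}/(4)! × [f^{(3)}(44) − f^{(3)}(4)] = −1/720 × (0.000302414 − 0.000762265) = 6.38681e-07.
Running total after k=2: 607.617.
k=3: B_{6}/(6)! × [f^{(5)}(44) − f^{(5)}(4)] = 1/30240 × (1.58125e-07 − 3.56109e-07) = -6.54707e-12.

S_3 ≈ 607.617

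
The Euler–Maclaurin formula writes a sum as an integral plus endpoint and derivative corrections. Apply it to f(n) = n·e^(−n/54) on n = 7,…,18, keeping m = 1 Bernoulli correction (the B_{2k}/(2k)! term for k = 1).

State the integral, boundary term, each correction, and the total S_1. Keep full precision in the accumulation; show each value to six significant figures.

S_1 ≈ 117.143

Integral: ∫_7^18 x·e^(−x/54) dx = 107.644.
Endpoint term: (f(7) + f(18))/2 = (6.14894 + 12.8976)/2 = 9.52325.
So far: 117.167.
Order-1 term: 1/12 · (0.477688 − 0.764551) = -0.0239053.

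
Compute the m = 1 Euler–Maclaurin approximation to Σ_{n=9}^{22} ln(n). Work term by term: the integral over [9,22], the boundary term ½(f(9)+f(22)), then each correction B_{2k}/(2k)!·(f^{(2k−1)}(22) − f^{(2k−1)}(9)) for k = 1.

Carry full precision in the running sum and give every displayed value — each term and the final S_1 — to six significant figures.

S_1 ≈ 37.8666

∫_9^22 ln(x) dx evaluates to 35.2279.
Endpoint term: (f(9) + f(22))/2 = (2.19722 + 3.09104)/2 = 2.64413.
Running total after boundary: 37.8720.
k=1: B_{2}/(2)! × [f^{(1)}(22) − f^{(1)}(9)] = 1/12 × (0.0454545 − 0.111111) = -0.00547138.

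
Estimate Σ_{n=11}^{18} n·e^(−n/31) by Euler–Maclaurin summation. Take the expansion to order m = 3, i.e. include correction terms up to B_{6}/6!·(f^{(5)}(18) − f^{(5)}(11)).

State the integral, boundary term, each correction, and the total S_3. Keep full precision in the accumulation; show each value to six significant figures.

S_3 ≈ 72.0127

The integral term ∫_11^18 x·e^(−x/31) dx = 63.1380.
Endpoint term: (f(11) + f(18))/2 = (7.71415 + 10.0717)/2 = 8.89291.
So far: 72.0309.
Order-1 term: 1/12 · (0.234645 − 0.452443) = -0.0181499.
Running total after k=1: 72.0127.
Order-2 term: −1/720 · (0.00140866 − 0.00193030) = 7.24501e-07.
Running total after k=2: 72.0127.
Order-3 term: 1/30240 · (2.67757e-06 − 3.52736e-06) = -2.81014e-11.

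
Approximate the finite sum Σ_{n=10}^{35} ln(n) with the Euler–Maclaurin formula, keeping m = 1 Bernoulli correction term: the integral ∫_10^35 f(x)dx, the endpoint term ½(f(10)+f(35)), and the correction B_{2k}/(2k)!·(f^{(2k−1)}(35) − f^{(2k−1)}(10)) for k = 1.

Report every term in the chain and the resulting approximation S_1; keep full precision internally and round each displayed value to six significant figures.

S_1 ≈ 79.3343

Integral: ∫_10^35 ln(x) dx = 76.4113.
Boundary: ½(f(10) + f(35)) = ½(2.30259 + 3.55535) = 2.92897.
So far: 79.3403.
k=1: B_{2}/(2)! × [f^{(1)}(35) − f^{(1)}(10)] = 1/12 × (0.0285714 − 0.100000) = -0.00595238.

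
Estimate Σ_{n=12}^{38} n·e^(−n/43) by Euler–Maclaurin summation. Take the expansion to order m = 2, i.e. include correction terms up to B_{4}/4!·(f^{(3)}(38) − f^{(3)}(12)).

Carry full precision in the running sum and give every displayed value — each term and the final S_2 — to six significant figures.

S_2 ≈ 362.118

∫_12^38 x·e^(−x/43) dx evaluates to 349.769.
Endpoint term: (f(12) + f(38))/2 = (9.07785 + 15.7032)/2 = 12.3905.
So far: 362.159.
Order-1 term: 1/12 · (0.0480514 − 0.545374) = -0.0414436.
Running total after k=1: 362.118.
Order-2 term: −1/720 · (0.000472978 − 0.00111322) = 8.89229e-07.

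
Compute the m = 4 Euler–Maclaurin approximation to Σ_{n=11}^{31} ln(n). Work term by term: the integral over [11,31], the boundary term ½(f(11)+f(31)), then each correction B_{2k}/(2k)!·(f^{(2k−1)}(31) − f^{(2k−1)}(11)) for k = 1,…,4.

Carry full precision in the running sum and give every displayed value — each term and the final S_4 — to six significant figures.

∫_11^31 ln(x) dx evaluates to 60.0768.
Endpoint term: (f(11) + f(31))/2 = (2.39790 + 3.43399)/2 = 2.91594.
Integral + boundary = 62.9927.
Correction k=1: B_{2}/2! · (f^{(1)}(31) − f^{(1)}(11)) = 1/12 · (0.0322581 − 0.0909091) = -0.00488759.
After k=1: 62.9878.
Correction k=2: B_{4}/4! · (f^{(3)}(31) − f^{(3)}(11)) = −1/720 · (6.71344e-05 − 0.00150263) = 1.99374e-06.
After k=2: 62.9878.
Correction k=3: B_{6}/6! · (f^{(5)}(31) − f^{(5)}(11)) = 1/30240 · (8.38306e-07 − 0.000149021) = -4.90023e-09.
After k=3: 62.9878.
Correction k=4: B_{8}/8! · (f^{(7)}(31) − f^{(7)}(11)) = −1/1209600 · (2.61698e-08 − 3.69474e-05) = 3.05235e-11.

S_4 ≈ 62.9878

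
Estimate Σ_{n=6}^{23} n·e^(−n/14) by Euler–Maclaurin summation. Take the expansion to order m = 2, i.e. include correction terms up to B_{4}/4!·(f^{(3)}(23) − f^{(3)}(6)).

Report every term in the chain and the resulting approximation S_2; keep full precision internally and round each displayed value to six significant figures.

S_2 ≈ 86.3453

The integral term ∫_6^23 x·e^(−x/14) dx = 82.2080.
Endpoint term: (f(6) + f(23))/2 = (3.90863 + 4.44881)/2 = 4.17872.
Running total after boundary: 86.3867.
Order-1 term: 1/12 · (-0.124346 − 0.372251) = -0.0413830.
After k=1: 86.3453.
Order-2 term: −1/720 · (0.00133932 − 0.00854658) = 1.00101e-05.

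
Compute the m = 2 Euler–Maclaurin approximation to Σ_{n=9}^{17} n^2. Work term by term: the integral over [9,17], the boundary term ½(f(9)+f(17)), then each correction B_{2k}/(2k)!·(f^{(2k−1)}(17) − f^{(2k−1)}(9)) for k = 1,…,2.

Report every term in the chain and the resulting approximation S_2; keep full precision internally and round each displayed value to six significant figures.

∫_9^17 x^2 dx evaluates to 1394.67.
Endpoint term: (f(9) + f(17))/2 = (81.0000 + 289.000)/2 = 185.000.
Integral + boundary = 1579.67.
Correction k=1: B_{2}/2! · (f^{(1)}(17) − f^{(1)}(9)) = 1/12 · (34.0000 − 18.0000) = 1.33333.
Running total after k=1: 1581.00.
Correction k=2: B_{4}/4! · (f^{(3)}(17) − f^{(3)}(9)) = −1/720 · (0.00000 − 0.00000) = 0.00000.

S_2 ≈ 1581.00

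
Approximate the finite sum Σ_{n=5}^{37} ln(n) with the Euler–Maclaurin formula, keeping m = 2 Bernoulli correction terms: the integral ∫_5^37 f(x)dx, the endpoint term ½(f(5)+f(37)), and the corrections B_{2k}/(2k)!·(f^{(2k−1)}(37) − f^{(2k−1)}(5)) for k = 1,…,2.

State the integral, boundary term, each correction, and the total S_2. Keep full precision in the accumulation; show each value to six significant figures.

The integral term ∫_5^37 ln(x) dx = 93.5568.
Boundary: ½(f(5) + f(37)) = ½(1.60944 + 3.61092) = 2.61018.
Running total after boundary: 96.1670.
Correction k=1: B_{2}/2! · (f^{(1)}(37) − f^{(1)}(5)) = 1/12 · (0.0270270 − 0.200000) = -0.0144144.
After k=1: 96.1525.
Correction k=2: B_{4}/4! · (f^{(3)}(37) − f^{(3)}(5)) = −1/720 · (3.94843e-05 − 0.0160000) = 2.21674e-05.

S_2 ≈ 96.1526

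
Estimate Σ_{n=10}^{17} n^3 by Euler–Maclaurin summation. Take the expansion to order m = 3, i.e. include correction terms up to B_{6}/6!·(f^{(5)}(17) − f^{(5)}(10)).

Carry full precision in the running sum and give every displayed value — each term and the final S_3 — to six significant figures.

S_3 ≈ 21384.0

Integral: ∫_10^17 x^3 dx = 18380.2.
Endpoint term: (f(10) + f(17))/2 = (1000.00 + 4913.00)/2 = 2956.50.
So far: 21336.8.
k=1: B_{2}/(2)! × [f^{(1)}(17) − f^{(1)}(10)] = 1/12 × (867.000 − 300.000) = 47.2500.
Partial sum through k=1: 21384.0.
k=2: B_{4}/(4)! × [f^{(3)}(17) − f^{(3)}(10)] = −1/720 × (6.00000 − 6.00000) = 0.00000.
Partial sum through k=2: 21384.0.
k=3: B_{6}/(6)! × [f^{(5)}(17) − f^{(5)}(10)] = 1/30240 × (0.00000 − 0.00000) = 0.00000.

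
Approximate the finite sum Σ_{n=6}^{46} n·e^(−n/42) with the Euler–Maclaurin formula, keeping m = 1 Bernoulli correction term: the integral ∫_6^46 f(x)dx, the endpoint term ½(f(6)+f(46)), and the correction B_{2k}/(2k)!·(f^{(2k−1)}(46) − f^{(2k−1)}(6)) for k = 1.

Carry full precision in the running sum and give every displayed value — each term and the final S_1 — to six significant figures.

S_1 ≈ 521.690

Integral: ∫_6^46 x·e^(−x/42) dx = 511.462.
½[f(6) + f(46)] = ½[5.20127 + 15.3852] = 10.2932.
Integral + boundary = 521.755.
Order-1 term: 1/12 · (-0.0318533 − 0.743038) = -0.0645743.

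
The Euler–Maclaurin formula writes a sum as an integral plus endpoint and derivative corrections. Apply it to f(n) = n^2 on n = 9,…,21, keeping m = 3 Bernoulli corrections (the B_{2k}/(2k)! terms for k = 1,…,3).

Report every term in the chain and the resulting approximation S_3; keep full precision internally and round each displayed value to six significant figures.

∫_9^21 x^2 dx evaluates to 2844.00.
Boundary: ½(f(9) + f(21)) = ½(81.0000 + 441.000) = 261.000.
Running total after boundary: 3105.00.
Correction k=1: B_{2}/2! · (f^{(1)}(21) − f^{(1)}(9)) = 1/12 · (42.0000 − 18.0000) = 2.00000.
After k=1: 3107.00.
Correction k=2: B_{4}/4! · (f^{(3)}(21) − f^{(3)}(9)) = −1/720 · (0.00000 − 0.00000) = 0.00000.
After k=2: 3107.00.
Correction k=3: B_{6}/6! · (f^{(5)}(21) − f^{(5)}(9)) = 1/30240 · (0.00000 − 0.00000) = 0.00000.

S_3 ≈ 3107.00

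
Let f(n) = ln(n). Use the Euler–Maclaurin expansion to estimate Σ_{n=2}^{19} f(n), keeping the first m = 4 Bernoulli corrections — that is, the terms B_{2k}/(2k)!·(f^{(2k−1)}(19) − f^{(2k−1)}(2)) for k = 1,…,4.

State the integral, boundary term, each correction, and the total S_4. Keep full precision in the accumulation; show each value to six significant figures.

S_4 ≈ 39.3399

∫_2^19 ln(x) dx evaluates to 37.5580.
Endpoint term: (f(2) + f(19))/2 = (0.693147 + 2.94444)/2 = 1.81879.
Running total after boundary: 39.3768.
k=1: B_{2}/(2)! × [f^{(1)}(19) − f^{(1)}(2)] = 1/12 × (0.0526316 − 0.500000) = -0.0372807.
Partial sum through k=1: 39.3396.
k=2: B_{4}/(4)! × [f^{(3)}(19) − f^{(3)}(2)] = −1/720 × (0.000291588 − 0.250000) = 0.000346817.
Partial sum through k=2: 39.3399.
k=3: B_{6}/(6)! × [f^{(5)}(19) − f^{(5)}(2)] = 1/30240 × (9.69267e-06 − 0.750000) = -2.48013e-05.
Partial sum through k=3: 39.3399.
k=4: B_{8}/(8)! × [f^{(7)}(19) − f^{(7)}(2)] = −1/1209600 × (8.05485e-07 − 5.62500) = 4.65030e-06.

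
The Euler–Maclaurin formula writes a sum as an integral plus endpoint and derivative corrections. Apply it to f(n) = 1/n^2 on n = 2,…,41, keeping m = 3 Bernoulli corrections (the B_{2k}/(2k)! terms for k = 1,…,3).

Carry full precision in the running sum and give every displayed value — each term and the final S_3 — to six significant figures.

Integral: ∫_2^41 1/x^2 dx = 0.475610.
½[f(2) + f(41)] = ½[0.250000 + 0.000594884] = 0.125297.
Integral + boundary = 0.600907.
Correction k=1: B_{2}/2! · (f^{(1)}(41) − f^{(1)}(2)) = 1/12 · (-2.90187e-05 − (-0.250000)) = 0.0208309.
Partial sum through k=1: 0.621738.
Correction k=2: B_{4}/4! · (f^{(3)}(41) − f^{(3)}(2)) = −1/720 · (-2.07153e-07 − (-0.750000)) = -0.00104167.
Partial sum through k=2: 0.620696.
Correction k=3: B_{6}/6! · (f^{(5)}(41) − f^{(5)}(2)) = 1/30240 · (-3.69697e-09 − (-5.62500)) = 0.000186012.

S_3 ≈ 0.620882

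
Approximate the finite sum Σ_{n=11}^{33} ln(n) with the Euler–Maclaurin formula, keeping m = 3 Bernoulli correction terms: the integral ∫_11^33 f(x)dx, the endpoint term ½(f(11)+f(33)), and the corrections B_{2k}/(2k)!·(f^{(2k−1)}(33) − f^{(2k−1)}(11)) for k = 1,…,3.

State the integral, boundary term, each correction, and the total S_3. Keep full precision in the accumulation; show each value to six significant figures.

S_3 ≈ 69.9501

Integral: ∫_11^33 ln(x) dx = 67.0079.
½[f(11) + f(33)] = ½[2.39790 + 3.49651] = 2.94720.
So far: 69.9551.
Correction k=1: B_{2}/2! · (f^{(1)}(33) − f^{(1)}(11)) = 1/12 · (0.0303030 − 0.0909091) = -0.00505051.
Partial sum through k=1: 69.9501.
Correction k=2: B_{4}/4! · (f^{(3)}(33) − f^{(3)}(11)) = −1/720 · (5.56529e-05 − 0.00150263) = 2.00969e-06.
Partial sum through k=2: 69.9501.
Correction k=3: B_{6}/6! · (f^{(5)}(33) − f^{(5)}(11)) = 1/30240 · (6.13256e-07 − 0.000149021) = -4.90767e-09.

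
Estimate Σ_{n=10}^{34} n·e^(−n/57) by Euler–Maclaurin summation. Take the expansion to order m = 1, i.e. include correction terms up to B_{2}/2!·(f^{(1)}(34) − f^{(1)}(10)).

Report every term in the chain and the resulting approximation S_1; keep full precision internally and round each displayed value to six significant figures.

S_1 ≈ 361.308

The integral term ∫_10^34 x·e^(−x/57) dx = 347.789.
Boundary: ½(f(10) + f(34)) = ½(8.39089 + 18.7252) = 13.5580.
Running total after boundary: 361.347.
Order-1 term: 1/12 · (0.222229 − 0.691880) = -0.0391376.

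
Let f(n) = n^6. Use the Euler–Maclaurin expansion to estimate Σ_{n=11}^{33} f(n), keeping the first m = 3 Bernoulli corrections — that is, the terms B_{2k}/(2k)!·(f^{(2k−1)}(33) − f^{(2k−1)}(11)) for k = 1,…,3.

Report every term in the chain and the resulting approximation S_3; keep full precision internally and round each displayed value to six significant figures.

S_3 ≈ 6.75167e+09

Integral: ∫_11^33 x^6 dx = 6.08557e+09.
½[f(11) + f(33)] = ½[1.77156e+06 + 1.29147e+09] = 6.46620e+08.
Integral + boundary = 6.73218e+09.
Correction k=1: B_{2}/2! · (f^{(1)}(33) − f^{(1)}(11)) = 1/12 · (2.34812e+08 − 966306) = 1.94872e+07.
After k=1: 6.75167e+09.
Correction k=2: B_{4}/4! · (f^{(3)}(33) − f^{(3)}(11)) = −1/720 · (4.31244e+06 − 159720) = -5767.67.
After k=2: 6.75167e+09.
Correction k=3: B_{6}/6! · (f^{(5)}(33) − f^{(5)}(11)) = 1/30240 · (23760.0 − 7920.00) = 0.523810.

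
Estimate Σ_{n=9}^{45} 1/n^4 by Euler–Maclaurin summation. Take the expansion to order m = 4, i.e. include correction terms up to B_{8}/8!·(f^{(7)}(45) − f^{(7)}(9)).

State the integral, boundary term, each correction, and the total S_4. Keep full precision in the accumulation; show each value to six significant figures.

S_4 ≈ 0.000535528

The integral term ∫_9^45 1/x^4 dx = 0.000453589.
½[f(9) + f(45)] = ½[0.000152416 + 2.43865e-07] = 7.63298e-05.
Running total after boundary: 0.000529919.
k=1: B_{2}/(2)! × [f^{(1)}(45) − f^{(1)}(9)] = 1/12 × (-2.16769e-08 − (-6.77404e-05)) = 5.64322e-06.
Running total after k=1: 0.000535562.
k=2: B_{4}/(4)! × [f^{(3)}(45) − f^{(3)}(9)] = −1/720 × (-3.21139e-10 − (-2.50890e-05)) = -3.48454e-08.
Running total after k=2: 0.000535528.
k=3: B_{6}/(6)! × [f^{(5)}(45) − f^{(5)}(9)] = 1/30240 × (-8.88089e-12 − (-1.73455e-05)) = 5.73594e-10.
Running total after k=3: 0.000535528.
k=4: B_{8}/(8)! × [f^{(7)}(45) − f^{(7)}(9)] = −1/1209600 × (-3.94706e-13 − (-1.92728e-05)) = -1.59332e-11.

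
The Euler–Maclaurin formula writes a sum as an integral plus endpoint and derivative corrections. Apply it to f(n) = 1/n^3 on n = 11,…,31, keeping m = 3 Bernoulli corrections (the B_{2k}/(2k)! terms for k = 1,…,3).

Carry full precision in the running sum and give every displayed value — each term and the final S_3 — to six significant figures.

S_3 ≈ 0.00402114

∫_11^31 1/x^3 dx evaluates to 0.00361194.
Boundary: ½(f(11) + f(31)) = ½(0.000751315 + 3.35672e-05) = 0.000392441.
Running total after boundary: 0.00400438.
Order-1 term: 1/12 · (-3.24844e-06 − (-0.000204904)) = 1.68046e-05.
After k=1: 0.00402119.
Order-2 term: −1/720 · (-6.76054e-08 − (-3.38684e-05)) = -4.69456e-08.
After k=2: 0.00402114.
Order-3 term: 1/30240 · (-2.95466e-09 − (-1.17560e-05)) = 3.88658e-10.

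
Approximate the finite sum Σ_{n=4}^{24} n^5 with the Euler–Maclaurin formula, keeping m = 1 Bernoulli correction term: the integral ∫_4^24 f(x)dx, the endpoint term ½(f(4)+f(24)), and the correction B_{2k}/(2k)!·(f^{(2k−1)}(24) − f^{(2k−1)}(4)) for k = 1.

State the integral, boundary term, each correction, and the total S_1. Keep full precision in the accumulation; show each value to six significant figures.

S_1 ≈ 3.59698e+07

The integral term ∫_4^24 x^5 dx = 3.18498e+07.
½[f(4) + f(24)] = ½[1024.00 + 7.96262e+06] = 3.98182e+06.
Integral + boundary = 3.58316e+07.
Correction k=1: B_{2}/2! · (f^{(1)}(24) − f^{(1)}(4)) = 1/12 · (1.65888e+06 − 1280.00) = 138133.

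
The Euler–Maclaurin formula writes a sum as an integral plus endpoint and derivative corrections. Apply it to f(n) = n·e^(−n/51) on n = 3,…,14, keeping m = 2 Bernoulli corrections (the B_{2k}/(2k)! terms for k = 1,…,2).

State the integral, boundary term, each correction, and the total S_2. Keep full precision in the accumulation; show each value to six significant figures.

Integral: ∫_3^14 x·e^(−x/51) dx = 77.4564.
Boundary: ½(f(3) + f(14)) = ½(2.82862 + 10.6392) = 6.73392.
Integral + boundary = 84.1904.
Order-1 term: 1/12 · (0.551332 − 0.887410) = -0.0280065.
After k=1: 84.1624.
Order-2 term: −1/720 · (0.000796317 − 0.00106619) = 3.74821e-07.

S_2 ≈ 84.1624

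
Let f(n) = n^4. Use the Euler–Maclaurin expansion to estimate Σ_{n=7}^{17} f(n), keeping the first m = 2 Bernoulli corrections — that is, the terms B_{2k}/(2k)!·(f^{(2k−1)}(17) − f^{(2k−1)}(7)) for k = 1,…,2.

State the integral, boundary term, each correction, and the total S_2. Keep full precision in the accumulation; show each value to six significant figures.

The integral term ∫_7^17 x^4 dx = 280610.
Boundary: ½(f(7) + f(17)) = ½(2401.00 + 83521.0) = 42961.0.
Integral + boundary = 323571.
k=1: B_{2}/(2)! × [f^{(1)}(17) − f^{(1)}(7)] = 1/12 × (19652.0 − 1372.00) = 1523.33.
Partial sum through k=1: 325094.
k=2: B_{4}/(4)! × [f^{(3)}(17) − f^{(3)}(7)] = −1/720 × (408.000 − 168.000) = -0.333333.

S_2 ≈ 325094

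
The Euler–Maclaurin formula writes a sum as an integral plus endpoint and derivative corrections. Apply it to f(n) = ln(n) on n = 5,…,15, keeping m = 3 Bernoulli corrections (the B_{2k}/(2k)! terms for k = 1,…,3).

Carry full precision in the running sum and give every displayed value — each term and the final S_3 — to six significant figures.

S_3 ≈ 24.7212

The integral term ∫_5^15 ln(x) dx = 22.5736.
Boundary: ½(f(5) + f(15)) = ½(1.60944 + 2.70805) = 2.15874.
Integral + boundary = 24.7323.
Correction k=1: B_{2}/2! · (f^{(1)}(15) − f^{(1)}(5)) = 1/12 · (0.0666667 − 0.200000) = -0.0111111.
After k=1: 24.7212.
Correction k=2: B_{4}/4! · (f^{(3)}(15) − f^{(3)}(5)) = −1/720 · (0.000592593 − 0.0160000) = 2.13992e-05.
After k=2: 24.7212.
Correction k=3: B_{6}/6! · (f^{(5)}(15) − f^{(5)}(5)) = 1/30240 · (3.16049e-05 − 0.00768000) = -2.52923e-07.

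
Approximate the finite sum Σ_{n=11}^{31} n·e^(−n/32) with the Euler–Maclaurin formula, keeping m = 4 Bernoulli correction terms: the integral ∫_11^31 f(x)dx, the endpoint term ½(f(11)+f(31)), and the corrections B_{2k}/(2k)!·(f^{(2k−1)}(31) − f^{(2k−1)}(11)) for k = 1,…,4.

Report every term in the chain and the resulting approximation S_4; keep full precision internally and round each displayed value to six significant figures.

S_4 ≈ 220.288

∫_11^31 x·e^(−x/32) dx evaluates to 210.543.
Boundary: ½(f(11) + f(31)) = ½(7.80017 + 11.7663) = 9.78322.
Integral + boundary = 220.326.
k=1: B_{2}/(2)! × [f^{(1)}(31) − f^{(1)}(11)] = 1/12 × (0.0118612 − 0.465351) = -0.0377908.
Partial sum through k=1: 220.288.
k=2: B_{4}/(4)! × [f^{(3)}(31) − f^{(3)}(11)] = −1/720 × (0.000752906 − 0.00183942) = 1.50904e-06.
Partial sum through k=2: 220.288.
k=3: B_{6}/(6)! × [f^{(5)}(31) − f^{(5)}(11)] = 1/30240 × (1.45921e-06 − 3.14882e-06) = -5.58734e-11.
Partial sum through k=3: 220.288.
k=4: B_{8}/(8)! × [f^{(7)}(31) − f^{(7)}(11)] = −1/1209600 × (2.13199e-09 − 4.39583e-09) = 1.87156e-15.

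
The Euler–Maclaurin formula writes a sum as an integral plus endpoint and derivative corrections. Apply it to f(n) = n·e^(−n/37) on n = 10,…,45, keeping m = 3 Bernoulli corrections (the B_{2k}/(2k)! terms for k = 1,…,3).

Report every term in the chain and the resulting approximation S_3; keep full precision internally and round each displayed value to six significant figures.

∫_10^45 x·e^(−x/37) dx evaluates to 428.034.
Boundary: ½(f(10) + f(45)) = ½(7.63173 + 13.3357) = 10.4837.
Integral + boundary = 438.518.
k=1: B_{2}/(2)! × [f^{(1)}(45) − f^{(1)}(10)] = 1/12 × (-0.0640755 − 0.556910) = -0.0517488.
After k=1: 438.466.
k=2: B_{4}/(4)! × [f^{(3)}(45) − f^{(3)}(10)] = −1/720 × (0.000386138 − 0.00152174) = 1.57722e-06.
After k=2: 438.466.
k=3: B_{6}/(6)! × [f^{(5)}(45) − f^{(5)}(10)] = 1/30240 × (5.98306e-07 − 1.92598e-06) = -4.39047e-11.

S_3 ≈ 438.466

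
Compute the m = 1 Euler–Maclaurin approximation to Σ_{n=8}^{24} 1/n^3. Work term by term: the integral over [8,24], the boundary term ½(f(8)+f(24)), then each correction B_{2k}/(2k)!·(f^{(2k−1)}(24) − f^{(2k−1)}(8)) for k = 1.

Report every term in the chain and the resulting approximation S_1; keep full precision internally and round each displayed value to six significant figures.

Integral: ∫_8^24 1/x^3 dx = 0.00694444.
Endpoint term: (f(8) + f(24))/2 = (0.00195312 + 7.23380e-05)/2 = 0.00101273.
Running total after boundary: 0.00795718.
Correction k=1: B_{2}/2! · (f^{(1)}(24) − f^{(1)}(8)) = 1/12 · (-9.04225e-06 − (-0.000732422)) = 6.02816e-05.

S_1 ≈ 0.00801746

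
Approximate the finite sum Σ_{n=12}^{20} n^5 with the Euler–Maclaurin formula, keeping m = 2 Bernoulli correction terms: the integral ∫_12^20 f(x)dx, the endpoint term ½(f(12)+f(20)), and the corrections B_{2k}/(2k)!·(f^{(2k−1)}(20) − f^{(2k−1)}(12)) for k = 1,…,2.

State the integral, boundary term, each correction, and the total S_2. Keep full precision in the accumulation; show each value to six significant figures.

S_2 ≈ 1.19514e+07

∫_12^20 x^5 dx evaluates to 1.01690e+07.
Boundary: ½(f(12) + f(20)) = ½(248832 + 3.20000e+06) = 1.72442e+06.
Running total after boundary: 1.18934e+07.
Order-1 term: 1/12 · (800000 − 103680) = 58026.7.
Running total after k=1: 1.19514e+07.
Order-2 term: −1/720 · (24000.0 − 8640.00) = -21.3333.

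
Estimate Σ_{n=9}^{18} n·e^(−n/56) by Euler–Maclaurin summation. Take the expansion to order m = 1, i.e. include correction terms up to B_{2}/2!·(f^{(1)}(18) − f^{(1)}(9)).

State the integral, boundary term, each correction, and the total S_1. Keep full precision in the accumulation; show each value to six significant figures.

∫_9^18 x·e^(−x/56) dx evaluates to 94.7227.
Endpoint term: (f(9) + f(18))/2 = (7.66382 + 13.0520)/2 = 10.3579.
So far: 105.081.
Order-1 term: 1/12 · (0.492041 − 0.714681) = -0.0185534.

S_1 ≈ 105.062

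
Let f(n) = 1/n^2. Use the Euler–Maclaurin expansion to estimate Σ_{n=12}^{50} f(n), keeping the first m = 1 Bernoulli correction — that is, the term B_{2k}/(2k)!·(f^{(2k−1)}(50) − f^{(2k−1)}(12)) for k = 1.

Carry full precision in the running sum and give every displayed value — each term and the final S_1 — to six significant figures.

S_1 ≈ 0.0671007

The integral term ∫_12^50 1/x^2 dx = 0.0633333.
Boundary: ½(f(12) + f(50)) = ½(0.00694444 + 0.000400000) = 0.00367222.
So far: 0.0670056.
Correction k=1: B_{2}/2! · (f^{(1)}(50) − f^{(1)}(12)) = 1/12 · (-1.60000e-05 − (-0.00115741)) = 9.51173e-05.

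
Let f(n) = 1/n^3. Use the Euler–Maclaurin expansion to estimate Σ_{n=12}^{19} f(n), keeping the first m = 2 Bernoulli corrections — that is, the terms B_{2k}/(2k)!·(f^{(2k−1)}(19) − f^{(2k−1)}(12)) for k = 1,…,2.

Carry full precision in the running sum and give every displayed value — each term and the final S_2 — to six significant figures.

S_2 ≈ 0.00245954

The integral term ∫_12^19 1/x^3 dx = 0.00208718.
Boundary: ½(f(12) + f(19)) = ½(0.000578704 + 0.000145794) = 0.000362249.
Running total after boundary: 0.00244943.
Correction k=1: B_{2}/2! · (f^{(1)}(19) − f^{(1)}(12)) = 1/12 · (-2.30201e-05 − (-0.000144676)) = 1.01380e-05.
Running total after k=1: 0.00245957.
Correction k=2: B_{4}/4! · (f^{(3)}(19) − f^{(3)}(12)) = −1/720 · (-1.27535e-06 − (-2.00939e-05)) = -2.61368e-08.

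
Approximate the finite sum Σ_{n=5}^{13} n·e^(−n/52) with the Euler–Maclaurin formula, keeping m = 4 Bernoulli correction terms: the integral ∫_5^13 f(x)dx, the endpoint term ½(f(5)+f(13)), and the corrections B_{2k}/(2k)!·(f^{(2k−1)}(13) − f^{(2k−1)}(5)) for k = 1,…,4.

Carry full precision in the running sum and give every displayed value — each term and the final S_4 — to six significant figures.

∫_5^13 x·e^(−x/52) dx evaluates to 59.9265.
½[f(5) + f(13)] = ½[4.54162 + 10.1244] = 7.33302.
Integral + boundary = 67.2595.
k=1: B_{2}/(2)! × [f^{(1)}(13) − f^{(1)}(5)] = 1/12 × (0.584101 − 0.820985) = -0.0197404.
Running total after k=1: 67.2397.
k=2: B_{4}/(4)! × [f^{(3)}(13) − f^{(3)}(5)] = −1/720 × (0.000792050 − 0.000975456) = 2.54732e-07.
Running total after k=2: 67.2397.
k=3: B_{6}/(6)! × [f^{(5)}(13) − f^{(5)}(5)] = 1/30240 × (5.05949e-07 − 6.09206e-07) = -3.41460e-12.
Running total after k=3: 67.2397.
k=4: B_{8}/(8)! × [f^{(7)}(13) − f^{(7)}(5)] = −1/1209600 × (2.65895e-10 − 3.17185e-10) = 4.24021e-17.

S_4 ≈ 67.2397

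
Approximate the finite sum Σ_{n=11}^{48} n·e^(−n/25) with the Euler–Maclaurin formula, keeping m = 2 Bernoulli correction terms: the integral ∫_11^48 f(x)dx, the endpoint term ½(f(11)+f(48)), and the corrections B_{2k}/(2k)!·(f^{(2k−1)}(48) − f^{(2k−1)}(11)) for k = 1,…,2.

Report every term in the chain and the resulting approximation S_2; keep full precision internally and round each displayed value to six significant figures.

S_2 ≈ 319.095

Integral: ∫_11^48 x·e^(−x/25) dx = 312.075.
½[f(11) + f(48)] = ½[7.08440 + 7.03713] = 7.06077.
Running total after boundary: 319.136.
Order-1 term: 1/12 · (-0.134878 − 0.360660) = -0.0412949.
After k=1: 319.095.
Order-2 term: −1/720 · (0.000253337 − 0.00263797) = 3.31199e-06.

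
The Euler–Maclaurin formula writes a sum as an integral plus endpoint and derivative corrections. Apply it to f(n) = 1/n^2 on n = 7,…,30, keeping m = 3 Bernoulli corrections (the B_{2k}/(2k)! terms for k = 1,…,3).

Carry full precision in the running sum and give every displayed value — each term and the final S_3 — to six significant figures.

The integral term ∫_7^30 1/x^2 dx = 0.109524.
½[f(7) + f(30)] = ½[0.0204082 + 0.00111111] = 0.0107596.
Running total after boundary: 0.120283.
Correction k=1: B_{2}/2! · (f^{(1)}(30) − f^{(1)}(7)) = 1/12 · (-7.40741e-05 − (-0.00583090)) = 0.000479736.
Running total after k=1: 0.120763.
Correction k=2: B_{4}/4! · (f^{(3)}(30) − f^{(3)}(7)) = −1/720 · (-9.87654e-07 − (-0.00142798)) = -1.98193e-06.
Running total after k=2: 0.120761.
Correction k=3: B_{6}/6! · (f^{(5)}(30) − f^{(5)}(7)) = 1/30240 · (-3.29218e-08 − (-0.000874271)) = 2.89100e-08.

S_3 ≈ 0.120761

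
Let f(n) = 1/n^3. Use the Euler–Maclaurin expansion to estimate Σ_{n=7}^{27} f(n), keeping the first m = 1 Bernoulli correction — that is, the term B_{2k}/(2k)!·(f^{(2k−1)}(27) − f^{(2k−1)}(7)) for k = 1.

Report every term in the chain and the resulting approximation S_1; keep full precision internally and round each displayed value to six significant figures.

S_1 ≈ 0.0111050

Integral: ∫_7^27 1/x^3 dx = 0.00951821.
Endpoint term: (f(7) + f(27))/2 = (0.00291545 + 5.08053e-05)/2 = 0.00148313.
Integral + boundary = 0.0110013.
Correction k=1: B_{2}/2! · (f^{(1)}(27) − f^{(1)}(7)) = 1/12 · (-5.64503e-06 − (-0.00124948)) = 0.000103653.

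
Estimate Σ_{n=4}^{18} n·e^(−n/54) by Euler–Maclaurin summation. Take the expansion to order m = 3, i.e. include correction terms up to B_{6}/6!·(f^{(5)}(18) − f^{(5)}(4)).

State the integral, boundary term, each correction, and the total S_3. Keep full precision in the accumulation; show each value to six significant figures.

∫_4^18 x·e^(−x/54) dx evaluates to 122.511.
Endpoint term: (f(4) + f(18))/2 = (3.71441 + 12.8976)/2 = 8.30599.
Running total after boundary: 130.817.
Correction k=1: B_{2}/2! · (f^{(1)}(18) − f^{(1)}(4)) = 1/12 · (0.477688 − 0.859818) = -0.0318442.
Running total after k=1: 130.785.
Correction k=2: B_{4}/4! · (f^{(3)}(18) − f^{(3)}(4)) = −1/720 · (0.000655264 − 0.000931764) = 3.84027e-07.
Running total after k=2: 130.785.
Correction k=3: B_{6}/6! · (f^{(5)}(18) − f^{(5)}(4)) = 1/30240 · (3.93248e-07 − 5.37951e-07) = -4.78515e-12.

S_3 ≈ 130.785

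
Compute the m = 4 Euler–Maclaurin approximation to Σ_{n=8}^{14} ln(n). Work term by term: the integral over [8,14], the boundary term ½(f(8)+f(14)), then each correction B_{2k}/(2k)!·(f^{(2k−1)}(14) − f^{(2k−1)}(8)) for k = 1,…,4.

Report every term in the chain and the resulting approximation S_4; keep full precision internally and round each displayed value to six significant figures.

S_4 ≈ 16.6661

∫_8^14 ln(x) dx evaluates to 14.3113.
Endpoint term: (f(8) + f(14))/2 = (2.07944 + 2.63906)/2 = 2.35925.
Integral + boundary = 16.6705.
Correction k=1: B_{2}/2! · (f^{(1)}(14) − f^{(1)}(8)) = 1/12 · (0.0714286 − 0.125000) = -0.00446429.
After k=1: 16.6661.
Correction k=2: B_{4}/4! · (f^{(3)}(14) − f^{(3)}(8)) = −1/720 · (0.000728863 − 0.00390625) = 4.41304e-06.
After k=2: 16.6661.
Correction k=3: B_{6}/6! · (f^{(5)}(14) − f^{(5)}(8)) = 1/30240 · (4.46243e-05 − 0.000732422) = -2.27446e-08.
After k=3: 16.6661.
Correction k=4: B_{8}/8! · (f^{(7)}(14) − f^{(7)}(8)) = −1/1209600 · (6.83024e-06 − 0.000343323) = 2.78185e-10.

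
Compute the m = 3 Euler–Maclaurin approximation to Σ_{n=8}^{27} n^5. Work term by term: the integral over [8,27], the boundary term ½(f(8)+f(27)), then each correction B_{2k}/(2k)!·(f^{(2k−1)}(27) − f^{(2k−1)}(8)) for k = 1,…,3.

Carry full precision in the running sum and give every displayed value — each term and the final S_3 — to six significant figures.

S_3 ≈ 7.19369e+07

∫_8^27 x^5 dx evaluates to 6.45264e+07.
Endpoint term: (f(8) + f(27))/2 = (32768.0 + 1.43489e+07)/2 = 7.19084e+06.
So far: 7.17172e+07.
Order-1 term: 1/12 · (2.65720e+06 − 20480.0) = 219727.
Running total after k=1: 7.19370e+07.
Order-2 term: −1/720 · (43740.0 − 3840.00) = -55.4167.
Running total after k=2: 7.19369e+07.
Order-3 term: 1/30240 · (120.000 − 120.000) = 0.00000.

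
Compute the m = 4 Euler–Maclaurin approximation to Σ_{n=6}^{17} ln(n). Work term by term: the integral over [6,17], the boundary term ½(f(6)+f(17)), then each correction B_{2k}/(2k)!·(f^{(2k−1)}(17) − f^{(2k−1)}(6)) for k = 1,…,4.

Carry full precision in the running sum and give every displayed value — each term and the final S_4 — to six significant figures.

S_4 ≈ 28.7176

∫_6^17 ln(x) dx evaluates to 26.4141.
½[f(6) + f(17)] = ½[1.79176 + 2.83321] = 2.31249.
Integral + boundary = 28.7266.
Correction k=1: B_{2}/2! · (f^{(1)}(17) − f^{(1)}(6)) = 1/12 · (0.0588235 − 0.166667) = -0.00898693.
Partial sum through k=1: 28.7176.
Correction k=2: B_{4}/4! · (f^{(3)}(17) − f^{(3)}(6)) = −1/720 · (0.000407083 − 0.00925926) = 1.22947e-05.
Partial sum through k=2: 28.7176.
Correction k=3: B_{6}/6! · (f^{(5)}(17) − f^{(5)}(6)) = 1/30240 · (1.69031e-05 − 0.00308642) = -1.01505e-07.
Partial sum through k=3: 28.7176.
Correction k=4: B_{8}/8! · (f^{(7)}(17) − f^{(7)}(6)) = −1/1209600 · (1.75465e-06 − 0.00257202) = 2.12489e-09.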